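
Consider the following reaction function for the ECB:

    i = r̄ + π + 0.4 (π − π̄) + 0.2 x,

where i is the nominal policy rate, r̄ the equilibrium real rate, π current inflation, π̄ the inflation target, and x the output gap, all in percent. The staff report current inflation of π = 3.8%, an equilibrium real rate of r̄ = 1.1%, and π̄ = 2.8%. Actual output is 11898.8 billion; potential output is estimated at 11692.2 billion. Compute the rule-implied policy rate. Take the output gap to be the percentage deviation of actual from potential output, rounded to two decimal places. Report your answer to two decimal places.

Output gap = 100 × (11898.8 − 11692.2) / 11692.2 = 1.77%.
i = 1.10 + 3.80 + 0.4 × (3.80 − 2.80) + 0.2 × 1.77
   = 1.10 + 3.8 + 0.4 + 0.354 = 5.65

5.65%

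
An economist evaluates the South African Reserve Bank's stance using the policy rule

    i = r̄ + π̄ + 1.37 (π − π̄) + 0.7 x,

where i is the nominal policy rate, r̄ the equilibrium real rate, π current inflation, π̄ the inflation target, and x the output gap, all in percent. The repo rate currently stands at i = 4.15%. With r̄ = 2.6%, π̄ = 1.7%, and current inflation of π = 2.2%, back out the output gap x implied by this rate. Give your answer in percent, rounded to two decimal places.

0.7 x = 4.15 − 2.6 − 1.7 − 1.37 × (2.2 − 1.7) = -0.835
x = -0.835 / 0.7 = -1.19

-1.19%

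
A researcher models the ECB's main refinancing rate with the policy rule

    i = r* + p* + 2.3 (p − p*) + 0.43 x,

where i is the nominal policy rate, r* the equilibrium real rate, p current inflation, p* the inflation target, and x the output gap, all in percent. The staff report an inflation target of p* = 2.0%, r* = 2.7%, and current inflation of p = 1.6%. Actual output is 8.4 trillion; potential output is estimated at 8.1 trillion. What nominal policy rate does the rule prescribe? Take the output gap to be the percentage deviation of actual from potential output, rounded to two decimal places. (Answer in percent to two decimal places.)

5.37%

Output gap = 100 × (8.4 − 8.1) / 8.1 = 3.70%.
i = 2.70 + 2.00 + 2.3 × (1.60 − 2.00) + 0.43 × 3.70
   = 2.70 + 2 − 0.92 + 1.591 = 5.37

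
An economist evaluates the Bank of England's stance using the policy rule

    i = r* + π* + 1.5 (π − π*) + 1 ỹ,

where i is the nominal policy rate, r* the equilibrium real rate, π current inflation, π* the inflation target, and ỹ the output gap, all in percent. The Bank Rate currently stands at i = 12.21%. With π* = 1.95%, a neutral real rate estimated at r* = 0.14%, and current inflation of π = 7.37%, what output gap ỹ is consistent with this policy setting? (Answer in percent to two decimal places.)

1.99%

1 ỹ = 12.21 − 0.14 − 1.95 − 1.5 × (7.37 − 1.95) = 1.99
ỹ = 1.99 / 1 = 1.99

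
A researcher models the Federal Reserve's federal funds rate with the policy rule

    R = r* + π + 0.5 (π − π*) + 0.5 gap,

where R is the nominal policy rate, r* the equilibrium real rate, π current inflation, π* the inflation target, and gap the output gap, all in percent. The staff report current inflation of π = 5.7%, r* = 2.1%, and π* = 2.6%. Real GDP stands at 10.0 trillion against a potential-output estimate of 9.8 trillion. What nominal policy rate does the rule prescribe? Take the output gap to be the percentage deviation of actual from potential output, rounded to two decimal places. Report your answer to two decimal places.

Output gap = 100 × (10.0 − 9.8) / 9.8 = 2.04%.
R = 2.10 + 5.70 + 0.5 × (5.70 − 2.60) + 0.5 × 2.04
   = 2.10 + 5.7 + 1.55 + 1.02 = 10.37

10.37%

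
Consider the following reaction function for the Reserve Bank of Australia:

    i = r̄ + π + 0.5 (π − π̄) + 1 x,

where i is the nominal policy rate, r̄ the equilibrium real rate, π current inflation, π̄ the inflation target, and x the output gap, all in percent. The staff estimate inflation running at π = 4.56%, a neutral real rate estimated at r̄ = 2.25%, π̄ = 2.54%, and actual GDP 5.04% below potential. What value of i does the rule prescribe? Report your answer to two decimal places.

2.78%

Output 5.04% below potential → x = -5.04.
i = 2.25 + 4.56 + 0.5 × (4.56 − 2.54) + 1 × (-5.04)
   = 2.25 + 4.56 + 1.01 − 5.04 = 2.78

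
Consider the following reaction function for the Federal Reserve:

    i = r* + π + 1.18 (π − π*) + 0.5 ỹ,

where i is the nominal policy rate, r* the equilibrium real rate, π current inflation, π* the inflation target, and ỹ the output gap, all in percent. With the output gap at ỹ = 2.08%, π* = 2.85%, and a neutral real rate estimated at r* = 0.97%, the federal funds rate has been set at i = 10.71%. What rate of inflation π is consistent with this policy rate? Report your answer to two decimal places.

Collecting π: i = r* + (1 + 1.18) π − 1.18 π* + 0.5 ỹ
2.18 π = 10.71 − 0.97 + 1.18 × 2.85 − 0.5 × 2.08 = 12.063
π = 12.063 / 2.18 = 5.53

5.53%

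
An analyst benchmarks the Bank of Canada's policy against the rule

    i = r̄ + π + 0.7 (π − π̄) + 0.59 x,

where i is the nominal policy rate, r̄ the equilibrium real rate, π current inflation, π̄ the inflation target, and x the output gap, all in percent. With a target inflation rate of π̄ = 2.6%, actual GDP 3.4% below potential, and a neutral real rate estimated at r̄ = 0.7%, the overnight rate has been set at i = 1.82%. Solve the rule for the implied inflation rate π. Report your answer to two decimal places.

2.91%

Output 3.4% below potential → x = -3.4.
Collecting π: i = r̄ + (1 + 0.7) π − 0.7 π̄ + 0.59 x
1.7 π = 1.82 − 0.7 + 0.7 × 2.6 − 0.59 × (-3.4) = 4.946
π = 4.946 / 1.7 = 2.91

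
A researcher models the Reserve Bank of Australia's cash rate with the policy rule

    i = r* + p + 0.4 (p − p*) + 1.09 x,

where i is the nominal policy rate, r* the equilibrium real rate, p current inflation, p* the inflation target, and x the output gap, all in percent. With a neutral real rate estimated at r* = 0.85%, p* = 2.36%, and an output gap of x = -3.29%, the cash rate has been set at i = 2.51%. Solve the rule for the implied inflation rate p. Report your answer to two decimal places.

4.42%

Collecting p: i = r* + (1 + 0.4) p − 0.4 p* + 1.09 x
1.4 p = 2.51 − 0.85 + 0.4 × 2.36 − 1.09 × (-3.29) = 6.1901
p = 6.1901 / 1.4 = 4.42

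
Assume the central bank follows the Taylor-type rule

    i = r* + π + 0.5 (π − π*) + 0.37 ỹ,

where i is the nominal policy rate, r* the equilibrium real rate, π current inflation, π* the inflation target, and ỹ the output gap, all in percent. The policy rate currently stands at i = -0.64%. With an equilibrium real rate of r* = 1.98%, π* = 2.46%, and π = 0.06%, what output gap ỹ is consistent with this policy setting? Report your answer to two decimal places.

-4.00%

0.37 ỹ = -0.64 − 1.98 − 0.06 − 0.5 × (0.06 − 2.46) = -1.48
ỹ = -1.48 / 0.37 = -4.00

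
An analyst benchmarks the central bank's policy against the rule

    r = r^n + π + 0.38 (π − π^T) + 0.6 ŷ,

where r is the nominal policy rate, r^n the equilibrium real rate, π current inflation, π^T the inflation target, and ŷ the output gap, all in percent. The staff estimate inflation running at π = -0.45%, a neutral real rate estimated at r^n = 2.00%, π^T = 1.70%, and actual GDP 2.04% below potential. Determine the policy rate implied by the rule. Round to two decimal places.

Output 2.04% below potential → ŷ = -2.04.
r = 2.00 + (-0.45) + 0.38 × (-0.45 − 1.70) + 0.6 × (-2.04)
   = 2.00 − 0.45 − 0.817 − 1.224 = -0.49

-0.49%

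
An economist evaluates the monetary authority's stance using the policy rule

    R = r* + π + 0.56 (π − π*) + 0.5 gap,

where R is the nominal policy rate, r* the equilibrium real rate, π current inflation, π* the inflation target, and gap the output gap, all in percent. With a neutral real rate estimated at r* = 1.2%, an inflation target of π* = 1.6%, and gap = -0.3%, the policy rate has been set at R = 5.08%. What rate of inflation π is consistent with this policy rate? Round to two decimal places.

3.16%

Collecting π: R = r* + (1 + 0.56) π − 0.56 π* + 0.5 gap
1.56 π = 5.08 − 1.2 + 0.56 × 1.6 − 0.5 × (-0.3) = 4.926
π = 4.926 / 1.56 = 3.16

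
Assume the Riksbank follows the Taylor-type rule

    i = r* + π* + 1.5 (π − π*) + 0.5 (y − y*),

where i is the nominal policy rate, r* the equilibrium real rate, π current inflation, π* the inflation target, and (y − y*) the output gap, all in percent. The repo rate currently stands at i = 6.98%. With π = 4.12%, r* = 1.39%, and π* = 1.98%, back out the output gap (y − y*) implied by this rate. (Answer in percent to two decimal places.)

0.80%

0.5 (y − y*) = 6.98 − 1.39 − 1.98 − 1.5 × (4.12 − 1.98) = 0.4
(y − y*) = 0.4 / 0.5 = 0.80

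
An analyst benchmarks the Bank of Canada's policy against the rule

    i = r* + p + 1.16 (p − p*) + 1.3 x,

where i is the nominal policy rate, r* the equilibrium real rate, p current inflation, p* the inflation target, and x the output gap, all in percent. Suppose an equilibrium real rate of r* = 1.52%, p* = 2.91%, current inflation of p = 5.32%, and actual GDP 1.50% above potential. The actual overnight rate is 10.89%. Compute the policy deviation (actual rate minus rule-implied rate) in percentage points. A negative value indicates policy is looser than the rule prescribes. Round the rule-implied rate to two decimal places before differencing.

Output 1.50% above potential → x = 1.50.
i = 1.52 + 5.32 + 1.16 × (5.32 − 2.91) + 1.3 × 1.50
   = 1.52 + 5.32 + 2.7956 + 1.95 = 11.59
Deviation = 10.89 − 11.59 = -0.70 pp.

-0.70 pp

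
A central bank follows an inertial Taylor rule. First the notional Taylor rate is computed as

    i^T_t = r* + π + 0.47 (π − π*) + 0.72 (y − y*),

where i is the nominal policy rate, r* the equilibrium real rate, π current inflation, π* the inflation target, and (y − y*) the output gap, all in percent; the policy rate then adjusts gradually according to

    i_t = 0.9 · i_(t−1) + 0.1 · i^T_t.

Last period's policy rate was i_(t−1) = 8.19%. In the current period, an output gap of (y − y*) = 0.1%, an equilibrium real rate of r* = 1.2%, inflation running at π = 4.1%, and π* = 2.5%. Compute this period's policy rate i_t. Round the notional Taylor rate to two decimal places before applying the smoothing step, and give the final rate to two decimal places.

i^T_t = 1.2 + 4.1 + 0.47 × (4.1 − 2.5) + 0.72 × 0.1
   = 1.2 + 4.1 + 0.752 + 0.072 = 6.12
i_t = 0.9 × 8.19 + 0.1 × 6.12 = 7.371 + 0.612 = 7.98

7.98%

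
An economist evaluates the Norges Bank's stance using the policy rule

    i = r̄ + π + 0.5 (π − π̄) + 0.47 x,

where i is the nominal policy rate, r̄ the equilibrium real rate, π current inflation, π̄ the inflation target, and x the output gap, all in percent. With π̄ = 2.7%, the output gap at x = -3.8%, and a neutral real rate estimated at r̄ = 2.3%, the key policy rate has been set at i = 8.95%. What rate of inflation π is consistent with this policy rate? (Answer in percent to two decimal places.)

Collecting π: i = r̄ + (1 + 0.5) π − 0.5 π̄ + 0.47 x
1.5 π = 8.95 − 2.3 + 0.5 × 2.7 − 0.47 × (-3.8) = 9.786
π = 9.786 / 1.5 = 6.52

6.52%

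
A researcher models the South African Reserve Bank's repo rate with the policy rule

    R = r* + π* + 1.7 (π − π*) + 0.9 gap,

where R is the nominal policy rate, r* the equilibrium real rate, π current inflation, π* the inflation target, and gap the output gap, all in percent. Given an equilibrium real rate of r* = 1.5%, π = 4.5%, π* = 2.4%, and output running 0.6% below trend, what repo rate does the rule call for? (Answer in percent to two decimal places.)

6.93%

Output 0.6% below potential → gap = -0.6.
R = 1.5 + 2.4 + 1.7 × (4.5 − 2.4) + 0.9 × (-0.6)
   = 1.5 + 2.4 + 3.57 − 0.54 = 6.93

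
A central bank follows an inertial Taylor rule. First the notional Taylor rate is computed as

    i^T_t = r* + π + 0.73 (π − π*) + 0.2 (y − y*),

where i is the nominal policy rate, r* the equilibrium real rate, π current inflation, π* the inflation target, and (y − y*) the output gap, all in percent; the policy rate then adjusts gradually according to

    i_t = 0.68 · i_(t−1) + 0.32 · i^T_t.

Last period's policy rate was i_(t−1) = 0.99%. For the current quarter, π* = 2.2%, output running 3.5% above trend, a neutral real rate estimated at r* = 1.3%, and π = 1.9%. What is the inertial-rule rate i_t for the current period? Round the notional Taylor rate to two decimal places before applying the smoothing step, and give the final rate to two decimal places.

1.85%

Output 3.5% above potential → (y − y*) = 3.5.
i^T_t = 1.3 + 1.9 + 0.73 × (1.9 − 2.2) + 0.2 × 3.5
   = 1.3 + 1.9 − 0.219 + 0.7 = 3.68
i_t = 0.68 × 0.99 + 0.32 × 3.68 = 0.6732 + 1.1776 = 1.85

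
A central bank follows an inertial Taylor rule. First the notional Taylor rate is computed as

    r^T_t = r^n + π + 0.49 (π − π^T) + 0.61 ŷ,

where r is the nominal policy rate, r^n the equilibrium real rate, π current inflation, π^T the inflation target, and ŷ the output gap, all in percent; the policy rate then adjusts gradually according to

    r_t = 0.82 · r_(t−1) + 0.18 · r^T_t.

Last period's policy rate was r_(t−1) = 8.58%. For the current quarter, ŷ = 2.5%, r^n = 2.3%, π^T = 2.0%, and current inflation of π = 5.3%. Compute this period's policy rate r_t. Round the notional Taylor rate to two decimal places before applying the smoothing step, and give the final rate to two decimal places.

r^T_t = 2.3 + 5.3 + 0.49 × (5.3 − 2.0) + 0.61 × 2.5
   = 2.3 + 5.3 + 1.617 + 1.525 = 10.74
r_t = 0.82 × 8.58 + 0.18 × 10.74 = 7.0356 + 1.9332 = 8.97

8.97%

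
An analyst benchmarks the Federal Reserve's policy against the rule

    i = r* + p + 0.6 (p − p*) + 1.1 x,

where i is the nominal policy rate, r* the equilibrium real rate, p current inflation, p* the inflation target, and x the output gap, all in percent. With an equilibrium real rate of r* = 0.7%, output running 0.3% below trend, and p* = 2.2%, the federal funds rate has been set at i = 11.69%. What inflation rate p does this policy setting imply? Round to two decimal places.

Output 0.3% below potential → x = -0.3.
Collecting p: i = r* + (1 + 0.6) p − 0.6 p* + 1.1 x
1.6 p = 11.69 − 0.7 + 0.6 × 2.2 − 1.1 × (-0.3) = 12.64
p = 12.64 / 1.6 = 7.90

7.90%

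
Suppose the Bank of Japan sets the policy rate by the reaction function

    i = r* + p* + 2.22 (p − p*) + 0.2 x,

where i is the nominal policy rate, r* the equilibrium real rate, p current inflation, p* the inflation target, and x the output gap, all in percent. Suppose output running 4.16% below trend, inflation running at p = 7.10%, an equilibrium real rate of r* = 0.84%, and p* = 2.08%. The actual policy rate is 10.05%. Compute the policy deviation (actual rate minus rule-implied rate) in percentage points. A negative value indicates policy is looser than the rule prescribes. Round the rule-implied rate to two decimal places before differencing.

Output 4.16% below potential → x = -4.16.
i = 0.84 + 2.08 + 2.22 × (7.10 − 2.08) + 0.2 × (-4.16)
   = 0.84 + 2.08 + 11.1444 − 0.832 = 13.23
Deviation = 10.05 − 13.23 = -3.18 pp.

-3.18 pp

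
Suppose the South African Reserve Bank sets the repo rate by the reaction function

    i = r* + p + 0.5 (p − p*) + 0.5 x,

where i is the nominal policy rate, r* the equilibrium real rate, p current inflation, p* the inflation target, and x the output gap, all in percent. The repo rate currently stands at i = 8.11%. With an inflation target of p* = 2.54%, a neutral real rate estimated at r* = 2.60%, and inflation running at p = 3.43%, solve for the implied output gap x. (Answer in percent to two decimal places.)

0.5 x = 8.11 − 2.60 − 3.43 − 0.5 × (3.43 − 2.54) = 1.635
x = 1.635 / 0.5 = 3.27

3.27%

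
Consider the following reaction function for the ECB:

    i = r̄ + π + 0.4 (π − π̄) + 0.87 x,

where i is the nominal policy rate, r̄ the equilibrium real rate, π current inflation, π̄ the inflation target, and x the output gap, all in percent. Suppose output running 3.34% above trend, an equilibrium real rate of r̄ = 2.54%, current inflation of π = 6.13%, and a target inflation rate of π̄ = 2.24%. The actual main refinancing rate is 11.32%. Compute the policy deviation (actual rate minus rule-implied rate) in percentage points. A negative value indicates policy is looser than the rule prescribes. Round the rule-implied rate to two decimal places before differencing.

Output 3.34% above potential → x = 3.34.
i = 2.54 + 6.13 + 0.4 × (6.13 − 2.24) + 0.87 × 3.34
   = 2.54 + 6.13 + 1.556 + 2.9058 = 13.13
Deviation = 11.32 − 13.13 = -1.81 pp.

-1.81 pp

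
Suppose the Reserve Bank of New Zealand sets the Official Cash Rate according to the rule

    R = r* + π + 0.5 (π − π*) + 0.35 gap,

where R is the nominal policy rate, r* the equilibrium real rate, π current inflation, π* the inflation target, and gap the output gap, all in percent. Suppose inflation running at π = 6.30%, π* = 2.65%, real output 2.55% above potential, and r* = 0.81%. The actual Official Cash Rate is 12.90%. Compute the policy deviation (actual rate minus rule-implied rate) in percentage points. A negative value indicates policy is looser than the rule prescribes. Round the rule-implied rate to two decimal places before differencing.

3.07 pp

Output 2.55% above potential → gap = 2.55.
R = 0.81 + 6.30 + 0.5 × (6.30 − 2.65) + 0.35 × 2.55
   = 0.81 + 6.3 + 1.825 + 0.8925 = 9.83
Deviation = 12.90 − 9.83 = 3.07 pp.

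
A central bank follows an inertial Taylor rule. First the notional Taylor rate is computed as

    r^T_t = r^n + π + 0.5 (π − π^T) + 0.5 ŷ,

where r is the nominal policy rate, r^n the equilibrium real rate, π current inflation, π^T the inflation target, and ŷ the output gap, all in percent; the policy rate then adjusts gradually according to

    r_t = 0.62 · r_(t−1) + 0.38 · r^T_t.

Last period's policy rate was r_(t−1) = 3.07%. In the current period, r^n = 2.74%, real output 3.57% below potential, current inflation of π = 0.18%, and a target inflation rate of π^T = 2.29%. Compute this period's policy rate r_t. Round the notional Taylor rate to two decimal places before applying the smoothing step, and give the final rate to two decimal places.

1.93%

Output 3.57% below potential → ŷ = -3.57.
r^T_t = 2.74 + 0.18 + 0.5 × (0.18 − 2.29) + 0.5 × (-3.57)
   = 2.74 + 0.18 − 1.055 − 1.785 = 0.08
r_t = 0.62 × 3.07 + 0.38 × 0.08 = 1.9034 + 0.0304 = 1.93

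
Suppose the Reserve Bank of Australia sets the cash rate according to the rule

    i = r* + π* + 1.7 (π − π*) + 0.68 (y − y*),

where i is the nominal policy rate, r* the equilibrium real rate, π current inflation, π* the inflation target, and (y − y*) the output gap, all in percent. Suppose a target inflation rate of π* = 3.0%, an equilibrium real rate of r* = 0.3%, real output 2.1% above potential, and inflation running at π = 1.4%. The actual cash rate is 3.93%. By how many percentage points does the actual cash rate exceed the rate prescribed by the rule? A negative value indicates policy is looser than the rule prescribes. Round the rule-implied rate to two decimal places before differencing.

1.92 pp

Output 2.1% above potential → (y − y*) = 2.1.
i = 0.3 + 3.0 + 1.7 × (1.4 − 3.0) + 0.68 × 2.1
   = 0.3 + 3 − 2.72 + 1.428 = 2.01
Deviation = 3.93 − 2.01 = 1.92 pp.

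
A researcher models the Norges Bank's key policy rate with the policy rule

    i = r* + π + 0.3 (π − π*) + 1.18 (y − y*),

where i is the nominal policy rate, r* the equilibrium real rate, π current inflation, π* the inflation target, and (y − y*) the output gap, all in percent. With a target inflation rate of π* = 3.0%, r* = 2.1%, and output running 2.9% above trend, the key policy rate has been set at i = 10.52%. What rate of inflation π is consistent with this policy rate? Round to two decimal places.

Output 2.9% above potential → (y − y*) = 2.9.
Collecting π: i = r* + (1 + 0.3) π − 0.3 π* + 1.18 (y − y*)
1.3 π = 10.52 − 2.1 + 0.3 × 3.0 − 1.18 × 2.9 = 5.898
π = 5.898 / 1.3 = 4.54

4.54%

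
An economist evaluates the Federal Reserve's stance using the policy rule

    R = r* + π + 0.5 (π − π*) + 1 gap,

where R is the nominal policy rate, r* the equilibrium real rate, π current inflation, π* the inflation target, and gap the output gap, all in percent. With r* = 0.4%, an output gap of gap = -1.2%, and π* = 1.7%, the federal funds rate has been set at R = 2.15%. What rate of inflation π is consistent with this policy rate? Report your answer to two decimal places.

Collecting π: R = r* + (1 + 0.5) π − 0.5 π* + 1 gap
1.5 π = 2.15 − 0.4 + 0.5 × 1.7 − 1 × (-1.2) = 3.8
π = 3.8 / 1.5 = 2.53

2.53%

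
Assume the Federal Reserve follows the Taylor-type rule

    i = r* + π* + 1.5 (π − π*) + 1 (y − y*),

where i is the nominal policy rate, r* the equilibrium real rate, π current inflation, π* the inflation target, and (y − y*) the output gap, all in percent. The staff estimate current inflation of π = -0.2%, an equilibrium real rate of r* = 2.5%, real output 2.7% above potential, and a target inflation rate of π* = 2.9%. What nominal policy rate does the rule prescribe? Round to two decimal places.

3.45%

Output 2.7% above potential → (y − y*) = 2.7.
i = 2.5 + 2.9 + 1.5 × (-0.2 − 2.9) + 1 × 2.7
   = 2.5 + 2.9 − 4.65 + 2.7 = 3.45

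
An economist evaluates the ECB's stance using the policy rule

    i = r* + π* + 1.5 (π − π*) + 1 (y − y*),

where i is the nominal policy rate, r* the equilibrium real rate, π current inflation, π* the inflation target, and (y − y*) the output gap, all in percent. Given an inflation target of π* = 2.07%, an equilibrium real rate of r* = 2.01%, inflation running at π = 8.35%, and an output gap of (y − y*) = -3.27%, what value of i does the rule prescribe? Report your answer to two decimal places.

10.23%

i = 2.01 + 2.07 + 1.5 × (8.35 − 2.07) + 1 × (-3.27)
   = 2.01 + 2.07 + 9.42 − 3.27 = 10.23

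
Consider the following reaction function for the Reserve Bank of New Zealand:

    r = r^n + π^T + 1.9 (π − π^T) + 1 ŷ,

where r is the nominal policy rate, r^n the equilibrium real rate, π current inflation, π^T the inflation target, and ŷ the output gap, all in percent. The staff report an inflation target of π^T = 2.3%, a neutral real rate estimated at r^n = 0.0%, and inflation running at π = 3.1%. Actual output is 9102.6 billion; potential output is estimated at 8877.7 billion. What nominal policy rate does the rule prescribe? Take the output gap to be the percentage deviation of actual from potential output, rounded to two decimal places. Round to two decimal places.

Output gap = 100 × (9102.6 − 8877.7) / 8877.7 = 2.53%.
r = 0.00 + 2.30 + 1.9 × (3.10 − 2.30) + 1 × 2.53
   = 0.00 + 2.3 + 1.52 + 2.53 = 6.35

6.35%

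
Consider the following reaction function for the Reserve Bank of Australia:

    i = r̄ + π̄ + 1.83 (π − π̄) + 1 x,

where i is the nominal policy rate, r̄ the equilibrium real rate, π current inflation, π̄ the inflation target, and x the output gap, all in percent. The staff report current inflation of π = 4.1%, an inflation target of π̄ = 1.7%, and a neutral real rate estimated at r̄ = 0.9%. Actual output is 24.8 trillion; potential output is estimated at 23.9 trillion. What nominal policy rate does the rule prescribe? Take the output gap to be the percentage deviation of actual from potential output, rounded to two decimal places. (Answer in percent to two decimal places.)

10.76%

Output gap = 100 × (24.8 − 23.9) / 23.9 = 3.77%.
i = 0.90 + 1.70 + 1.83 × (4.10 − 1.70) + 1 × 3.77
   = 0.90 + 1.7 + 4.392 + 3.77 = 10.76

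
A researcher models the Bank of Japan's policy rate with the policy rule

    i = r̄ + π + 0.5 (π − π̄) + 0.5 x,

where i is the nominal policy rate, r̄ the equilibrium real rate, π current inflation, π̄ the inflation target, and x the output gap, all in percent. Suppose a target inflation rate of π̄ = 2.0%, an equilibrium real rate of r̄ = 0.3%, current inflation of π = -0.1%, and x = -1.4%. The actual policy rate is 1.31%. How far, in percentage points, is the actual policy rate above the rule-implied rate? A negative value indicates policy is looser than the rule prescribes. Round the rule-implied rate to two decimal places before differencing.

i = 0.3 + (-0.1) + 0.5 × (-0.1 − 2.0) + 0.5 × (-1.4)
   = 0.3 − 0.1 − 1.05 − 0.7 = -1.55
Deviation = 1.31 − (-1.55) = 2.86 pp.

2.86 pp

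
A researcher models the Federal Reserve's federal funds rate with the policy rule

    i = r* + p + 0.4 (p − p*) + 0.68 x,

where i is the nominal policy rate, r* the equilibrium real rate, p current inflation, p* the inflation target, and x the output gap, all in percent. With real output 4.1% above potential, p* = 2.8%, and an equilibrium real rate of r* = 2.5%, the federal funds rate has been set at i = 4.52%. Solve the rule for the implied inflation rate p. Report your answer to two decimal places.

Output 4.1% above potential → x = 4.1.
Collecting p: i = r* + (1 + 0.4) p − 0.4 p* + 0.68 x
1.4 p = 4.52 − 2.5 + 0.4 × 2.8 − 0.68 × 4.1 = 0.352
p = 0.352 / 1.4 = 0.25

0.25%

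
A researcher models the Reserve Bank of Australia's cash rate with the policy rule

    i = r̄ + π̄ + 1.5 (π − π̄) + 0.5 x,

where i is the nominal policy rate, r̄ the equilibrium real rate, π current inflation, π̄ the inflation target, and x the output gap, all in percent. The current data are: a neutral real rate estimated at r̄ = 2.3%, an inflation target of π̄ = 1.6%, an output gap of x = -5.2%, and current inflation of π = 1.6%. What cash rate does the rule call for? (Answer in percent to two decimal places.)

i = 2.3 + 1.6 + 1.5 × (1.6 − 1.6) + 0.5 × (-5.2)
   = 2.3 + 1.6 + 0 − 2.6 = 1.30

1.30%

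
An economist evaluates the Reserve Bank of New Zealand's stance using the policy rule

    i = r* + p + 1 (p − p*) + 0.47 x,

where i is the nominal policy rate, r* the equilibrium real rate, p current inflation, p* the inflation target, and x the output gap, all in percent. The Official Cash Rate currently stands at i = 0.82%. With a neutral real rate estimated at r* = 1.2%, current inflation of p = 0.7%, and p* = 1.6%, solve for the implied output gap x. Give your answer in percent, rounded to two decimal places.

0.47 x = 0.82 − 1.2 − 0.7 − 1 × (0.7 − 1.6) = -0.18
x = -0.18 / 0.47 = -0.38

-0.38%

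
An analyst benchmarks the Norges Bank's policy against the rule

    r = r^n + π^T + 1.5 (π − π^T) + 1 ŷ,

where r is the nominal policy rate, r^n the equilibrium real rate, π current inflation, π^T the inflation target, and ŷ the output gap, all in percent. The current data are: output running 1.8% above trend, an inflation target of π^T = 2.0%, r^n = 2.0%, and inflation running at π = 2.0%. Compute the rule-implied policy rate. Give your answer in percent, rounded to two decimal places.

5.80%

Output 1.8% above potential → ŷ = 1.8.
r = 2.0 + 2.0 + 1.5 × (2.0 − 2.0) + 1 × 1.8
   = 2.0 + 2 + 0 + 1.8 = 5.80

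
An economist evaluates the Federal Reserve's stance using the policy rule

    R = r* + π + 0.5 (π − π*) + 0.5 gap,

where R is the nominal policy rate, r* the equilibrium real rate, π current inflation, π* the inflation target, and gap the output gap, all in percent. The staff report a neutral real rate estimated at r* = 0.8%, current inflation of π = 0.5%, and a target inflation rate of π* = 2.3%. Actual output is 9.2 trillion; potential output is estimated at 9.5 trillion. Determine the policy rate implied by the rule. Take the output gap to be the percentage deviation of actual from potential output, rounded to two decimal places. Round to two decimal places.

Output gap = 100 × (9.2 − 9.5) / 9.5 = -3.16%.
R = 0.80 + 0.50 + 0.5 × (0.50 − 2.30) + 0.5 × (-3.16)
   = 0.80 + 0.5 − 0.9 − 1.58 = -1.18

-1.18%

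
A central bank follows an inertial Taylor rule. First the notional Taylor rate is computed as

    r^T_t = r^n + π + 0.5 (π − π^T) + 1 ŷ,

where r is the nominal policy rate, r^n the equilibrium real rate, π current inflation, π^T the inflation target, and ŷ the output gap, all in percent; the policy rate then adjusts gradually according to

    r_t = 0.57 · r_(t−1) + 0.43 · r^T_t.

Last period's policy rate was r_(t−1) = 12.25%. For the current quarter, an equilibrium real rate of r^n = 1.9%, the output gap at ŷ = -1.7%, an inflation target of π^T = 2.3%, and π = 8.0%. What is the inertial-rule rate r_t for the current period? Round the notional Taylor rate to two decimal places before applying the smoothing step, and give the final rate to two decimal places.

11.73%

r^T_t = 1.9 + 8.0 + 0.5 × (8.0 − 2.3) + 1 × (-1.7)
   = 1.9 + 8 + 2.85 − 1.7 = 11.05
r_t = 0.57 × 12.25 + 0.43 × 11.05 = 6.9825 + 4.7515 = 11.73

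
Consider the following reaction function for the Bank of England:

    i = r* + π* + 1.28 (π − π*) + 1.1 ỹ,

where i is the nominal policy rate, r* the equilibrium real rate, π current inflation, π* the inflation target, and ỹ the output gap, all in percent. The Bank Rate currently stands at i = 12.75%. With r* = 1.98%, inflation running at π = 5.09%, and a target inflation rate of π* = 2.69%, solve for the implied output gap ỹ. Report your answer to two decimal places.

1.1 ỹ = 12.75 − 1.98 − 2.69 − 1.28 × (5.09 − 2.69) = 5.008
ỹ = 5.008 / 1.1 = 4.55

4.55%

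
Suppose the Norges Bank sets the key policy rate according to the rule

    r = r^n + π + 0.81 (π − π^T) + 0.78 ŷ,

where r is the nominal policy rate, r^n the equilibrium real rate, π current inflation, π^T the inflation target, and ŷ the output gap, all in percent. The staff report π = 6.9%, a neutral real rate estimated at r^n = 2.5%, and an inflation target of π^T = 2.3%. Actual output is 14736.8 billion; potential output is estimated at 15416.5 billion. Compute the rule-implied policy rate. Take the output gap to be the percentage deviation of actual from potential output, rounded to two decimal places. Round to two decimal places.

Output gap = 100 × (14736.8 − 15416.5) / 15416.5 = -4.41%.
r = 2.50 + 6.90 + 0.81 × (6.90 − 2.30) + 0.78 × (-4.41)
   = 2.50 + 6.9 + 3.726 − 3.4398 = 9.69

9.69%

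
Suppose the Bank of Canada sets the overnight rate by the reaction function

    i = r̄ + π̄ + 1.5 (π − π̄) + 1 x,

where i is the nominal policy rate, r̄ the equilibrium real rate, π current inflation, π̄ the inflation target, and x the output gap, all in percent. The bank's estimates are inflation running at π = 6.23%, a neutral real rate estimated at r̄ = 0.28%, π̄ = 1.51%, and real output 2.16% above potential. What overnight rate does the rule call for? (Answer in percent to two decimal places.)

11.03%

Output 2.16% above potential → x = 2.16.
i = 0.28 + 1.51 + 1.5 × (6.23 − 1.51) + 1 × 2.16
   = 0.28 + 1.51 + 7.08 + 2.16 = 11.03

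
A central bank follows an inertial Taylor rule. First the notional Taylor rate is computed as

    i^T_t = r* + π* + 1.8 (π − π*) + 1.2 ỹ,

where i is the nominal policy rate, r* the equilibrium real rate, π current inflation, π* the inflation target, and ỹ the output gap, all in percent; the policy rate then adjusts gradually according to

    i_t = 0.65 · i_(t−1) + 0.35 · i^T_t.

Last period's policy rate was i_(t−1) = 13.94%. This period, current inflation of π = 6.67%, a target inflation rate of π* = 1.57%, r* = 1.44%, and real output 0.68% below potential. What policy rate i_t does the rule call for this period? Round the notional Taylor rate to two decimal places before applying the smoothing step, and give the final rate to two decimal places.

13.04%

Output 0.68% below potential → ỹ = -0.68.
i^T_t = 1.44 + 1.57 + 1.8 × (6.67 − 1.57) + 1.2 × (-0.68)
   = 1.44 + 1.57 + 9.18 − 0.816 = 11.37
i_t = 0.65 × 13.94 + 0.35 × 11.37 = 9.061 + 3.9795 = 13.04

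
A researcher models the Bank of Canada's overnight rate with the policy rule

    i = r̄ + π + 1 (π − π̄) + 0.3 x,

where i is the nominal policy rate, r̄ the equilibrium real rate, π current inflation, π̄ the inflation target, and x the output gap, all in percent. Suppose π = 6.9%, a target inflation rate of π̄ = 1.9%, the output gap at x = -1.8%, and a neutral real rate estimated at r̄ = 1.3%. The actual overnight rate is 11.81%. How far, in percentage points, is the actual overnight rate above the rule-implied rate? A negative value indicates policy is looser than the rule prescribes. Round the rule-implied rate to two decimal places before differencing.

i = 1.3 + 6.9 + 1 × (6.9 − 1.9) + 0.3 × (-1.8)
   = 1.3 + 6.9 + 5 − 0.54 = 12.66
Deviation = 11.81 − 12.66 = -0.85 pp.

-0.85 pp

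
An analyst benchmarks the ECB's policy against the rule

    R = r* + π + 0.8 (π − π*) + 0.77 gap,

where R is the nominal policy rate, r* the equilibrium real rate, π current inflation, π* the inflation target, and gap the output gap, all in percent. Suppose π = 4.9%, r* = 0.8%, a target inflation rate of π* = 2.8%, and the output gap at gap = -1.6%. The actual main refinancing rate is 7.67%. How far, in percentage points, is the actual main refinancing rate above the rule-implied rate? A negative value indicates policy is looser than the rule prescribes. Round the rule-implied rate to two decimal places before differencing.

R = 0.8 + 4.9 + 0.8 × (4.9 − 2.8) + 0.77 × (-1.6)
   = 0.8 + 4.9 + 1.68 − 1.232 = 6.15
Deviation = 7.67 − 6.15 = 1.52 pp.

1.52 pp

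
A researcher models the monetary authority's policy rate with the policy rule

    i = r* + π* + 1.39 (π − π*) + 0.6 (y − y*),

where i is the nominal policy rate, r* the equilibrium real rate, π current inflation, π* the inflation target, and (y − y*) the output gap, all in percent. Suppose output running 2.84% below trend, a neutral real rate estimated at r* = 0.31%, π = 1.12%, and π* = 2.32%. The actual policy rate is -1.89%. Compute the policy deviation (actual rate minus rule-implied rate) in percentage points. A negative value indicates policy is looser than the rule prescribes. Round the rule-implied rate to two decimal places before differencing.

Output 2.84% below potential → (y − y*) = -2.84.
i = 0.31 + 2.32 + 1.39 × (1.12 − 2.32) + 0.6 × (-2.84)
   = 0.31 + 2.32 − 1.668 − 1.704 = -0.74
Deviation = -1.89 − (-0.74) = -1.15 pp.

-1.15 pp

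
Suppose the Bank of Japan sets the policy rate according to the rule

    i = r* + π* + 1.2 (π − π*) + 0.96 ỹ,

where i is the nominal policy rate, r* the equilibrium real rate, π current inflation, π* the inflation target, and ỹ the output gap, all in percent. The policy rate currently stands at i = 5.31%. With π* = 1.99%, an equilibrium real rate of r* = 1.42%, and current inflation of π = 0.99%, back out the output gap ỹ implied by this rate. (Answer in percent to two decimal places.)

0.96 ỹ = 5.31 − 1.42 − 1.99 − 1.2 × (0.99 − 1.99) = 3.1
ỹ = 3.1 / 0.96 = 3.23

3.23%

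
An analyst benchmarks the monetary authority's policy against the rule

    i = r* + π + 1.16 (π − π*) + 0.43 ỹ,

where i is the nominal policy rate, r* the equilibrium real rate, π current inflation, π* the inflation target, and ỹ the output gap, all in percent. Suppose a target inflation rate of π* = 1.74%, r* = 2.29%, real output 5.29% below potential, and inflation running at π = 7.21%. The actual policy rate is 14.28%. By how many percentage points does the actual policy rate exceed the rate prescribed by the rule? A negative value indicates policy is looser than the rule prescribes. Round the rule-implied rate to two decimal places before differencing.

0.71 pp

Output 5.29% below potential → ỹ = -5.29.
i = 2.29 + 7.21 + 1.16 × (7.21 − 1.74) + 0.43 × (-5.29)
   = 2.29 + 7.21 + 6.3452 − 2.2747 = 13.57
Deviation = 14.28 − 13.57 = 0.71 pp.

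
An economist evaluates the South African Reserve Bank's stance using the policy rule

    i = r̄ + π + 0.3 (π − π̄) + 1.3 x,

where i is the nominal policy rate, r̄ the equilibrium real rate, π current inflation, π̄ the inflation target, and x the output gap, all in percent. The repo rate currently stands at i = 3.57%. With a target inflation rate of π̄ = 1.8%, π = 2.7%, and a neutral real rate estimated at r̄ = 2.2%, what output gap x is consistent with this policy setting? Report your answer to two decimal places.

1.3 x = 3.57 − 2.2 − 2.7 − 0.3 × (2.7 − 1.8) = -1.6
x = -1.6 / 1.3 = -1.23

-1.23%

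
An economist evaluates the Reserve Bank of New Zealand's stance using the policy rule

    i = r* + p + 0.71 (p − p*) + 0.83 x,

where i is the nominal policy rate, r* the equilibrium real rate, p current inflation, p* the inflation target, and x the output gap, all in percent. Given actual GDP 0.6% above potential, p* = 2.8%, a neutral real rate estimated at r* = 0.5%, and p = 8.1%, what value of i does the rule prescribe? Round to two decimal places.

12.86%

Output 0.6% above potential → x = 0.6.
i = 0.5 + 8.1 + 0.71 × (8.1 − 2.8) + 0.83 × 0.6
   = 0.5 + 8.1 + 3.763 + 0.498 = 12.86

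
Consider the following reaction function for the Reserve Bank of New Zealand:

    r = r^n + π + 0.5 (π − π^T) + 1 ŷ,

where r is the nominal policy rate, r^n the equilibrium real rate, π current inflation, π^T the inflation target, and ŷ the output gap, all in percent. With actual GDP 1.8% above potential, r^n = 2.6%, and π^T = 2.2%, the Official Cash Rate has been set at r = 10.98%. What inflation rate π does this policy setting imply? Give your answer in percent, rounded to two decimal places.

Output 1.8% above potential → ŷ = 1.8.
Collecting π: r = r^n + (1 + 0.5) π − 0.5 π^T + 1 ŷ
1.5 π = 10.98 − 2.6 + 0.5 × 2.2 − 1 × 1.8 = 7.68
π = 7.68 / 1.5 = 5.12

5.12%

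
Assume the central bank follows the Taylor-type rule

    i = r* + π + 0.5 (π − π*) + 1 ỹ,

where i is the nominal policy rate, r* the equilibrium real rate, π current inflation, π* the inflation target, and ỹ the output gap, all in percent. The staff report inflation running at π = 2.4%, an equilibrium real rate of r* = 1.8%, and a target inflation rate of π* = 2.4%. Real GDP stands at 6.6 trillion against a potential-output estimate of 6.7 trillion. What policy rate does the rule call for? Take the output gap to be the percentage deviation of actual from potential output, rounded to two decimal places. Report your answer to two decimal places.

2.71%

Output gap = 100 × (6.6 − 6.7) / 6.7 = -1.49%.
i = 1.80 + 2.40 + 0.5 × (2.40 − 2.40) + 1 × (-1.49)
   = 1.80 + 2.4 + 0 − 1.49 = 2.71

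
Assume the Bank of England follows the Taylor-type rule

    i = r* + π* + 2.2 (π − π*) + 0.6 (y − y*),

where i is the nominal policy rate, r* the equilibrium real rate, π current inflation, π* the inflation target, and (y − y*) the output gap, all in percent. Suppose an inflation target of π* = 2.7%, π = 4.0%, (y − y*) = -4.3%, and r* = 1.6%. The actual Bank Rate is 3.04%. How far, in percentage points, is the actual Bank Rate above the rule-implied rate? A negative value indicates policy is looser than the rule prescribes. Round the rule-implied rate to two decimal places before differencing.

-1.54 pp

i = 1.6 + 2.7 + 2.2 × (4.0 − 2.7) + 0.6 × (-4.3)
   = 1.6 + 2.7 + 2.86 − 2.58 = 4.58
Deviation = 3.04 − 4.58 = -1.54 pp.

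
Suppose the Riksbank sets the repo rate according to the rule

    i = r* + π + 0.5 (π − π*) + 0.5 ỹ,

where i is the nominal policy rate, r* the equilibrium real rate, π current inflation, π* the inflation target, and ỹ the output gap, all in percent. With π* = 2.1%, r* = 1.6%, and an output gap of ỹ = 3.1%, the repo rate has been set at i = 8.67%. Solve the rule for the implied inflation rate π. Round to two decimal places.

Collecting π: i = r* + (1 + 0.5) π − 0.5 π* + 0.5 ỹ
1.5 π = 8.67 − 1.6 + 0.5 × 2.1 − 0.5 × 3.1 = 6.57
π = 6.57 / 1.5 = 4.38

4.38%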